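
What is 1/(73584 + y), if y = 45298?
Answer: 1/118882 ≈ 8.4117e-6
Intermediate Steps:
1/(73584 + y) = 1/(73584 + 45298) = 1/118882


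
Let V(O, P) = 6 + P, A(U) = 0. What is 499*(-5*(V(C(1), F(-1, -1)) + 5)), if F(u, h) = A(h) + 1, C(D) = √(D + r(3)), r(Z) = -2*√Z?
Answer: -29940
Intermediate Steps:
C(D) = √(D - 2*√3)
F(u, h) = 1 (F(u, h) = 0 + 1 = 1)
499*(-5*(V(C(1), F(-1, -1)) + 5)) = 499*(-5*((6 + 1) + 5)) = 499*(-5*(7 + 5)) = 499*(-5*12) = 499*(-60) = -29940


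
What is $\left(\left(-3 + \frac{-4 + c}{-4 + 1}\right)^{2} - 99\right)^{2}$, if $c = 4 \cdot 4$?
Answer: $2500$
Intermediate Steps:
$c = 16$
$\left(\left(-3 + \frac{-4 + c}{-4 + 1}\right)^{2} - 99\right)^{2} = \left(\left(-3 + \frac{-4 + 16}{-4 + 1}\right)^{2} - 99\right)^{2} = \left(\left(-3 + \frac{12}{-3}\right)^{2} - 99\right)^{2} = \left(\left(-3 + 12 \left(- \frac{1}{3}\right)\right)^{2} - 99\right)^{2} = \left(\left(-3 - 4\right)^{2} - 99\right)^{2} = \left(\left(-7\right)^{2} - 99\right)^{2} = \left(49 - 99\right)^{2} = \left(-50\right)^{2} = 2500$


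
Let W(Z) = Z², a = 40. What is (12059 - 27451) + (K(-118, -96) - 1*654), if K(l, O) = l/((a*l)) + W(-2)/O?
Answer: -962761/60 ≈ -16046.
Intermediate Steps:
K(l, O) = 1/40 + 4/O (K(l, O) = l/((40*l)) + (-2)²/O = l*(1/(40*l)) + 4/O = 1/40 + 4/O)
(12059 - 27451) + (K(-118, -96) - 1*654) = (12059 - 27451) + ((1/40)*(160 - 96)/(-96) - 1*654) = -15392 + ((1/40)*(-1/96)*64 - 654) = -15392 + (-1/60 - 654) = -15392 - 39241/60 = -962761/60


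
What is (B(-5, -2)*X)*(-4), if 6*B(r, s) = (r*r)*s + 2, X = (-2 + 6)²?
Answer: 512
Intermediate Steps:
X = 16 (X = 4² = 16)
B(r, s) = ⅓ + s*r²/6 (B(r, s) = ((r*r)*s + 2)/6 = (r²*s + 2)/6 = (s*r² + 2)/6 = (2 + s*r²)/6 = ⅓ + s*r²/6)
(B(-5, -2)*X)*(-4) = ((⅓ + (⅙)*(-2)*(-5)²)*16)*(-4) = ((⅓ + (⅙)*(-2)*25)*16)*(-4) = ((⅓ - 25/3)*16)*(-4) = -8*16*(-4) = -128*(-4) = 512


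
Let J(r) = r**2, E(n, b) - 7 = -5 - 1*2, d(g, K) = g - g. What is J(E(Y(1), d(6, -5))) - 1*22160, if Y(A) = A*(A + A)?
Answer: -22160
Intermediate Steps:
d(g, K) = 0
Y(A) = 2*A**2 (Y(A) = A*(2*A) = 2*A**2)
E(n, b) = 0 (E(n, b) = 7 + (-5 - 1*2) = 7 + (-5 - 2) = 7 - 7 = 0)
J(E(Y(1), d(6, -5))) - 1*22160 = 0**2 - 1*22160 = 0 - 22160 = -22160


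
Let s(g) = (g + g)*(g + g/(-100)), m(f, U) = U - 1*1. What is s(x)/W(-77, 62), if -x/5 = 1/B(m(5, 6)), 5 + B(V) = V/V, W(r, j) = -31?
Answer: -99/992 ≈ -0.099798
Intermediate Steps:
m(f, U) = -1 + U (m(f, U) = U - 1 = -1 + U)
B(V) = -4 (B(V) = -5 + V/V = -5 + 1 = -4)
x = 5/4 (x = -5/(-4) = -5*(-¼) = 5/4 ≈ 1.2500)
s(g) = 99*g²/50 (s(g) = (2*g)*(g + g*(-1/100)) = (2*g)*(g - g/100) = (2*g)*(99*g/100) = 99*g²/50)
s(x)/W(-77, 62) = (99*(5/4)²/50)/(-31) = ((99/50)*(25/16))*(-1/31) = (99/32)*(-1/31) = -99/992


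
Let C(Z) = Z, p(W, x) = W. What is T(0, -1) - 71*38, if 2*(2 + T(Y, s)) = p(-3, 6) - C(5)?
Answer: -2704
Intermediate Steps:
T(Y, s) = -6 (T(Y, s) = -2 + (-3 - 1*5)/2 = -2 + (-3 - 5)/2 = -2 + (½)*(-8) = -2 - 4 = -6)
T(0, -1) - 71*38 = -6 - 71*38 = -6 - 2698 = -2704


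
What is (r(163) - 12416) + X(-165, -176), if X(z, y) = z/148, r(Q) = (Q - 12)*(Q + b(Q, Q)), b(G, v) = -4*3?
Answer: 1536815/148 ≈ 10384.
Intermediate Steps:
b(G, v) = -12
r(Q) = (-12 + Q)**2 (r(Q) = (Q - 12)*(Q - 12) = (-12 + Q)*(-12 + Q) = (-12 + Q)**2)
X(z, y) = z/148 (X(z, y) = z*(1/148) = z/148)
(r(163) - 12416) + X(-165, -176) = ((144 + 163**2 - 24*163) - 12416) + (1/148)*(-165) = ((144 + 26569 - 3912) - 12416) - 165/148 = (22801 - 12416) - 165/148 = 10385 - 165/148 = 1536815/148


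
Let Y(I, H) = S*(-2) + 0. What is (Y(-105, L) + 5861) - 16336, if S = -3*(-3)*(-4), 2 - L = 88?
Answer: -10403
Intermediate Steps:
L = -86 (L = 2 - 1*88 = 2 - 88 = -86)
S = -36 (S = 9*(-4) = -36)
Y(I, H) = 72 (Y(I, H) = -36*(-2) + 0 = 72 + 0 = 72)
(Y(-105, L) + 5861) - 16336 = (72 + 5861) - 16336 = 5933 - 16336 = -10403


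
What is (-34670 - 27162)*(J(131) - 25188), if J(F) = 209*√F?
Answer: 1557424416 - 12922888*√131 ≈ 1.4095e+9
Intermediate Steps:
(-34670 - 27162)*(J(131) - 25188) = (-34670 - 27162)*(209*√131 - 25188) = -61832*(-25188 + 209*√131) = 1557424416 - 12922888*√131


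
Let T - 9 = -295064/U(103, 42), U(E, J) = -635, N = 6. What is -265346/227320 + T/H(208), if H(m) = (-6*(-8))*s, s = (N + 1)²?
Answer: -8198161891/8487674160 ≈ -0.96589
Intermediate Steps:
s = 49 (s = (6 + 1)² = 7² = 49)
T = 300779/635 (T = 9 - 295064/(-635) = 9 - 295064*(-1/635) = 9 + 295064/635 = 300779/635 ≈ 473.67)
H(m) = 2352 (H(m) = -6*(-8)*49 = 48*49 = 2352)
-265346/227320 + T/H(208) = -265346/227320 + (300779/635)/2352 = -265346*1/227320 + (300779/635)*(1/2352) = -132673/113660 + 300779/1493520 = -8198161891/8487674160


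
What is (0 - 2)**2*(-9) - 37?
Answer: -73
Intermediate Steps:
(0 - 2)**2*(-9) - 37 = (-2)**2*(-9) - 37 = 4*(-9) - 37 = -36 - 37 = -73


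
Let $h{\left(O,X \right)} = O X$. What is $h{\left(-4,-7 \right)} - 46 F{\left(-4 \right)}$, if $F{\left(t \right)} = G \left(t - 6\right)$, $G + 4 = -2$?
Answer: $-2732$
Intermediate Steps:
$G = -6$ ($G = -4 - 2 = -6$)
$F{\left(t \right)} = 36 - 6 t$ ($F{\left(t \right)} = - 6 \left(t - 6\right) = - 6 \left(-6 + t\right) = 36 - 6 t$)
$h{\left(-4,-7 \right)} - 46 F{\left(-4 \right)} = \left(-4\right) \left(-7\right) - 46 \left(36 - -24\right) = 28 - 46 \left(36 + 24\right) = 28 - 2760 = -2732$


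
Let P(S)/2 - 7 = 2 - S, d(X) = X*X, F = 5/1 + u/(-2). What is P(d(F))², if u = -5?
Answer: 35721/4 ≈ 8930.3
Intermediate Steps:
F = 15/2 (F = 5/1 - 5/(-2) = 5*1 - 5*(-½) = 5 + 5/2 = 15/2 ≈ 7.5000)
d(X) = X²
P(S) = 18 - 2*S (P(S) = 14 + 2*(2 - S) = 14 + (4 - 2*S) = 18 - 2*S)
P(d(F))² = (18 - 2*(15/2)²)² = (18 - 2*225/4)² = (18 - 225/2)² = (-189/2)² = 35721/4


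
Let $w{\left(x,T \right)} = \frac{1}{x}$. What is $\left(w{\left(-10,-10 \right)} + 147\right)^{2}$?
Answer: $\frac{2157961}{100} \approx 21580.0$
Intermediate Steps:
$\left(w{\left(-10,-10 \right)} + 147\right)^{2} = \left(\frac{1}{-10} + 147\right)^{2} = \left(- \frac{1}{10} + 147\right)^{2} = \left(\frac{1469}{10}\right)^{2} = \frac{2157961}{100}$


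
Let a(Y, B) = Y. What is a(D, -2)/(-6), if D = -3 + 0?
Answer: ½ ≈ 0.50000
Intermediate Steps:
D = -3
a(D, -2)/(-6) = -3/(-6) = -3*(-⅙) = ½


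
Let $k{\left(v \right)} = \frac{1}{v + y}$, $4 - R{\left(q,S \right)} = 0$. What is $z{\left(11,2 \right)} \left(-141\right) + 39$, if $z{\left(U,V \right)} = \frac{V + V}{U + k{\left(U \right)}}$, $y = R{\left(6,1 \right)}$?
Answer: $- \frac{993}{83} \approx -11.964$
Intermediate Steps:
$R{\left(q,S \right)} = 4$ ($R{\left(q,S \right)} = 4 - 0 = 4 + 0 = 4$)
$y = 4$
$k{\left(v \right)} = \frac{1}{4 + v}$ ($k{\left(v \right)} = \frac{1}{v + 4} = \frac{1}{4 + v}$)
$z{\left(U,V \right)} = \frac{2 V}{U + \frac{1}{4 + U}}$ ($z{\left(U,V \right)} = \frac{V + V}{U + \frac{1}{4 + U}} = \frac{2 V}{U + \frac{1}{4 + U}}$)
$z{\left(11,2 \right)} \left(-141\right) + 39 = 2 \cdot 2 \frac{1}{1 + 11 \left(4 + 11\right)} \left(4 + 11\right) \left(-141\right) + 39 = 2 \cdot 2 \frac{1}{1 + 11 \cdot 15} \cdot 15 \left(-141\right) + 39 = 2 \cdot 2 \frac{1}{1 + 165} \cdot 15 \left(-141\right) + 39 = 2 \cdot 2 \cdot \frac{1}{166} \cdot 15 \left(-141\right) + 39 = \frac{30}{83} \left(-141\right) + 39 = - \frac{4230}{83} + 39 = - \frac{993}{83}$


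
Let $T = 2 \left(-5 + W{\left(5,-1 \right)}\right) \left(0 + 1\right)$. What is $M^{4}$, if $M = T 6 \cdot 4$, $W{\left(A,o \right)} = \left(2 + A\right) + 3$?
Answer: $3317760000$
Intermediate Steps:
$W{\left(A,o \right)} = 5 + A$
$T = 10$ ($T = 2 \left(-5 + \left(5 + 5\right)\right) \left(0 + 1\right) = 2 \left(-5 + 10\right) 1 = 2 \cdot 5 \cdot 1 = 2 \cdot 5 = 10$)
$M = 240$ ($M = 10 \cdot 6 \cdot 4 = 60 \cdot 4 = 240$)
$M^{4} = 240^{4} = 3317760000$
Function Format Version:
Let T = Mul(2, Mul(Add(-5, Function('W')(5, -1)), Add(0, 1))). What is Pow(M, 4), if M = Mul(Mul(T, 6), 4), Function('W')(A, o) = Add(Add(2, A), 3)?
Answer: 3317760000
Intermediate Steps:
Function('W')(A, o) = Add(5, A)
T = 10 (T = Mul(2, Mul(Add(-5, Add(5, 5)), Add(0, 1))) = Mul(2, Mul(Add(-5, 10), 1)) = Mul(2, Mul(5, 1)) = Mul(2, 5) = 10)
M = 240 (M = Mul(Mul(10, 6), 4) = Mul(60, 4) = 240)
Pow(M, 4) = Pow(240, 4) = 3317760000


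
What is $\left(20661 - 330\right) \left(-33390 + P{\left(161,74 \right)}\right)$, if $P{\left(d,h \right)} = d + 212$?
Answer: $-671268627$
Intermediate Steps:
$P{\left(d,h \right)} = 212 + d$
$\left(20661 - 330\right) \left(-33390 + P{\left(161,74 \right)}\right) = \left(20661 - 330\right) \left(-33390 + \left(212 + 161\right)\right) = 20331 \left(-33390 + 373\right) = 20331 \left(-33017\right) = -671268627$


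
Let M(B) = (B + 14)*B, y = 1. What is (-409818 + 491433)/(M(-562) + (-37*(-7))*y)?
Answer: 5441/20549 ≈ 0.26478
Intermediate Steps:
M(B) = B*(14 + B) (M(B) = (14 + B)*B = B*(14 + B))
(-409818 + 491433)/(M(-562) + (-37*(-7))*y) = (-409818 + 491433)/(-562*(14 - 562) - 37*(-7)*1) = 81615/(-562*(-548) + 259*1) = 81615/(307976 + 259) = 81615/308235 = 81615*(1/308235) = 5441/20549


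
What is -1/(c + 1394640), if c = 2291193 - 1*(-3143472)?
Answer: -1/6829305 ≈ -1.4643e-7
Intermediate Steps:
c = 5434665 (c = 2291193 + 3143472 = 5434665)
-1/(c + 1394640) = -1/(5434665 + 1394640) = -1/6829305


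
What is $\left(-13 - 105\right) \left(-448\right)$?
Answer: $52864$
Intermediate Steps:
$\left(-13 - 105\right) \left(-448\right) = \left(-118\right) \left(-448\right) = 52864$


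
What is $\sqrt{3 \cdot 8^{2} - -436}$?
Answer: $2 \sqrt{157} \approx 25.06$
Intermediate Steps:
$\sqrt{3 \cdot 8^{2} - -436} = \sqrt{3 \cdot 64 + 436} = \sqrt{192 + 436} = \sqrt{628} = 2 \sqrt{157}$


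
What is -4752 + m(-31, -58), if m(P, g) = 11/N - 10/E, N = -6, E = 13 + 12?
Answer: -142627/30 ≈ -4754.2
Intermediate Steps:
E = 25
m(P, g) = -67/30 (m(P, g) = 11/(-6) - 10/25 = 11*(-⅙) - 10*1/25 = -11/6 - ⅖ = -67/30)
-4752 + m(-31, -58) = -4752 - 67/30 = -142627/30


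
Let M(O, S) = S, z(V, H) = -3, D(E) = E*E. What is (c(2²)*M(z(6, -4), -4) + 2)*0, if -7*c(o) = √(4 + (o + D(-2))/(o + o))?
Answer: 0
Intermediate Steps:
D(E) = E²
c(o) = -√(4 + (4 + o)/(2*o))/7 (c(o) = -√(4 + (o + (-2)²)/(o + o))/7 = -√(4 + (o + 4)/((2*o)))/7 = -√(4 + (4 + o)*(1/(2*o)))/7 = -√(4 + (4 + o)/(2*o))/7)
(c(2²)*M(z(6, -4), -4) + 2)*0 = (-√(18 + 8/(2²))/14*(-4) + 2)*0 = (-√(18 + 8/4)/14*(-4) + 2)*0 = (-√(18 + 8*(¼))/14*(-4) + 2)*0 = (-√(18 + 2)/14*(-4) + 2)*0 = (-√5/7*(-4) + 2)*0 = (4*√5/7 + 2)*0 = (2 + 4*√5/7)*0 = 0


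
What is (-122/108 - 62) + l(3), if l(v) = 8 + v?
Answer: -2815/54 ≈ -52.130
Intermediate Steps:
(-122/108 - 62) + l(3) = (-122/108 - 62) + (8 + 3) = (-122*1/108 - 62) + 11 = (-61/54 - 62) + 11 = -3409/54 + 11 = -2815/54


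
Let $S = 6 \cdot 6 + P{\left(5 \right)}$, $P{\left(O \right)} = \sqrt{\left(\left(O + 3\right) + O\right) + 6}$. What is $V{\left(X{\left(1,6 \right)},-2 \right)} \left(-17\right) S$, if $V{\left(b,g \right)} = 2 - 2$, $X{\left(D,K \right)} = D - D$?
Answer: $0$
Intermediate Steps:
$X{\left(D,K \right)} = 0$
$V{\left(b,g \right)} = 0$ ($V{\left(b,g \right)} = 2 - 2 = 0$)
$P{\left(O \right)} = \sqrt{9 + 2 O}$ ($P{\left(O \right)} = \sqrt{\left(\left(3 + O\right) + O\right) + 6} = \sqrt{\left(3 + 2 O\right) + 6} = \sqrt{9 + 2 O}$)
$S = 36 + \sqrt{19}$ ($S = 6 \cdot 6 + \sqrt{9 + 2 \cdot 5} = 36 + \sqrt{9 + 10} = 36 + \sqrt{19} \approx 40.359$)
$V{\left(X{\left(1,6 \right)},-2 \right)} \left(-17\right) S = 0 \left(-17\right) \left(36 + \sqrt{19}\right) = 0 \left(36 + \sqrt{19}\right) = 0$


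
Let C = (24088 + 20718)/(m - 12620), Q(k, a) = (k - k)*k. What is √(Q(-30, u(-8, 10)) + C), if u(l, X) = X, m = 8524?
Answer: I*√44806/64 ≈ 3.3074*I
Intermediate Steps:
Q(k, a) = 0 (Q(k, a) = 0*k = 0)
C = -22403/2048 (C = (24088 + 20718)/(8524 - 12620) = 44806/(-4096) = 44806*(-1/4096) = -22403/2048 ≈ -10.939)
√(Q(-30, u(-8, 10)) + C) = √(0 - 22403/2048) = √(-22403/2048) = I*√44806/64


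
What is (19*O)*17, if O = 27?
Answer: 8721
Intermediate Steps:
(19*O)*17 = (19*27)*17 = 513*17 = 8721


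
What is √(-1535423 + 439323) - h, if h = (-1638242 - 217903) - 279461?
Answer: 2135606 + 10*I*√10961 ≈ 2.1356e+6 + 1046.9*I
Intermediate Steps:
h = -2135606 (h = -1856145 - 279461 = -2135606)
√(-1535423 + 439323) - h = √(-1535423 + 439323) - 1*(-2135606) = √(-1096100) + 2135606 = 10*I*√10961 + 2135606 = 2135606 + 10*I*√10961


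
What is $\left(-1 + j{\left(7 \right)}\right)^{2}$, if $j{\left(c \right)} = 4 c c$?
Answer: $38025$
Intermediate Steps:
$j{\left(c \right)} = 4 c^{2}$
$\left(-1 + j{\left(7 \right)}\right)^{2} = \left(-1 + 4 \cdot 7^{2}\right)^{2} = \left(-1 + 4 \cdot 49\right)^{2} = \left(-1 + 196\right)^{2} = 195^{2} = 38025$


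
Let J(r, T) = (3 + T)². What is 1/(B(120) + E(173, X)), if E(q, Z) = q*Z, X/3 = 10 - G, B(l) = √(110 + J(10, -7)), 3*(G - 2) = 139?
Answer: -19895/395810899 - 3*√14/395810899 ≈ -5.0292e-5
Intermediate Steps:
G = 145/3 (G = 2 + (⅓)*139 = 2 + 139/3 = 145/3 ≈ 48.333)
B(l) = 3*√14 (B(l) = √(110 + (3 - 7)²) = √(110 + (-4)²) = √(110 + 16) = √126 = 3*√14)
X = -115 (X = 3*(10 - 1*145/3) = 3*(10 - 145/3) = 3*(-115/3) = -115)
E(q, Z) = Z*q
1/(B(120) + E(173, X)) = 1/(3*√14 - 115*173) = 1/(3*√14 - 19895) = 1/(-19895 + 3*√14)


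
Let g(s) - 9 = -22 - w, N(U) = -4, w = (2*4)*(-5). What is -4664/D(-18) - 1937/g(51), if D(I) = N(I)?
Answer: 29545/27 ≈ 1094.3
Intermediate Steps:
w = -40 (w = 8*(-5) = -40)
g(s) = 27 (g(s) = 9 + (-22 - 1*(-40)) = 9 + (-22 + 40) = 9 + 18 = 27)
D(I) = -4
-4664/D(-18) - 1937/g(51) = -4664/(-4) - 1937/27 = -4664*(-¼) - 1937*1/27 = 1166 - 1937/27 = 29545/27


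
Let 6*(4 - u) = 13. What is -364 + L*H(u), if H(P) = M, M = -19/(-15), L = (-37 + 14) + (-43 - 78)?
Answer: -2732/5 ≈ -546.40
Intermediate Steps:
L = -144 (L = -23 - 121 = -144)
u = 11/6 (u = 4 - 1/6*13 = 4 - 13/6 = 11/6 ≈ 1.8333)
M = 19/15 (M = -19*(-1/15) = 19/15 ≈ 1.2667)
H(P) = 19/15
-364 + L*H(u) = -364 - 144*19/15 = -364 - 912/5 = -2732/5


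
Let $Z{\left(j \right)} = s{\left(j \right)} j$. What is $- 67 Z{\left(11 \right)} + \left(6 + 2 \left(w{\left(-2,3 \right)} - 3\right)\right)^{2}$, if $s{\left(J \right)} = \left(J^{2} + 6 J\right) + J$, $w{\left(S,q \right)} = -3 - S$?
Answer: $-145922$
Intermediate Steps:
$s{\left(J \right)} = J^{2} + 7 J$
$Z{\left(j \right)} = j^{2} \left(7 + j\right)$ ($Z{\left(j \right)} = j \left(7 + j\right) j = j^{2} \left(7 + j\right)$)
$- 67 Z{\left(11 \right)} + \left(6 + 2 \left(w{\left(-2,3 \right)} - 3\right)\right)^{2} = - 67 \cdot 11^{2} \left(7 + 11\right) + \left(6 + 2 \left(\left(-3 - -2\right) - 3\right)\right)^{2} = - 67 \cdot 121 \cdot 18 + \left(6 + 2 \left(\left(-3 + 2\right) - 3\right)\right)^{2} = \left(-67\right) 2178 + \left(6 + 2 \left(-1 - 3\right)\right)^{2} = -145926 + \left(6 + 2 \left(-4\right)\right)^{2} = -145926 + \left(6 - 8\right)^{2} = -145926 + \left(-2\right)^{2} = -145926 + 4 = -145922$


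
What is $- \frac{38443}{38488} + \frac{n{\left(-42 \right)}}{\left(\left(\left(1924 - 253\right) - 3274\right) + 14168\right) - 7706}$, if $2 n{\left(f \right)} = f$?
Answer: $- \frac{187602785}{187013192} \approx -1.0032$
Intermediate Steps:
$n{\left(f \right)} = \frac{f}{2}$
$- \frac{38443}{38488} + \frac{n{\left(-42 \right)}}{\left(\left(\left(1924 - 253\right) - 3274\right) + 14168\right) - 7706} = - \frac{38443}{38488} + \frac{\frac{1}{2} \left(-42\right)}{\left(\left(\left(1924 - 253\right) - 3274\right) + 14168\right) - 7706} = \left(-38443\right) \frac{1}{38488} - \frac{21}{\left(\left(1671 - 3274\right) + 14168\right) - 7706} = - \frac{38443}{38488} - \frac{21}{\left(-1603 + 14168\right) - 7706} = - \frac{38443}{38488} - \frac{21}{12565 - 7706} = - \frac{38443}{38488} - \frac{21}{4859} = - \frac{187602785}{187013192}$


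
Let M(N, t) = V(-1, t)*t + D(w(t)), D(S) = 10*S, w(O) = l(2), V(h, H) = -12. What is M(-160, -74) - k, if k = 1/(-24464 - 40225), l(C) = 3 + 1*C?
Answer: 60678283/64689 ≈ 938.00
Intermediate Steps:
l(C) = 3 + C
w(O) = 5 (w(O) = 3 + 2 = 5)
M(N, t) = 50 - 12*t (M(N, t) = -12*t + 10*5 = -12*t + 50 = 50 - 12*t)
k = -1/64689 (k = 1/(-64689) = -1/64689 ≈ -1.5459e-5)
M(-160, -74) - k = (50 - 12*(-74)) - 1*(-1/64689) = (50 + 888) + 1/64689 = 938 + 1/64689 = 60678283/64689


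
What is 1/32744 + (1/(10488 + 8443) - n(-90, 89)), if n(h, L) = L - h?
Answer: -110957871181/619876664 ≈ -179.00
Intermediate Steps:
1/32744 + (1/(10488 + 8443) - n(-90, 89)) = 1/32744 + (1/(10488 + 8443) - (89 - 1*(-90))) = 1/32744 + (1/18931 - (89 + 90)) = 1/32744 + (1/18931 - 1*179) = 1/32744 + (1/18931 - 179) = 1/32744 - 3388648/18931 = -110957871181/619876664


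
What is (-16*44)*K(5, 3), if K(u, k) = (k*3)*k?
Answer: -19008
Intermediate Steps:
K(u, k) = 3*k² (K(u, k) = (3*k)*k = 3*k²)
(-16*44)*K(5, 3) = (-16*44)*(3*3²) = -2112*9 = -704*27 = -19008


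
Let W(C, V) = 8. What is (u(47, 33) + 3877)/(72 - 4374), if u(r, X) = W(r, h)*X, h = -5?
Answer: -4141/4302 ≈ -0.96258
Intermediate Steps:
u(r, X) = 8*X
(u(47, 33) + 3877)/(72 - 4374) = (8*33 + 3877)/(72 - 4374) = (264 + 3877)/(-4302) = 4141*(-1/4302) = -4141/4302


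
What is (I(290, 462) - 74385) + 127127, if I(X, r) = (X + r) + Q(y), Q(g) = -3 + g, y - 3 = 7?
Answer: 53501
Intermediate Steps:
y = 10 (y = 3 + 7 = 10)
I(X, r) = 7 + X + r (I(X, r) = (X + r) + (-3 + 10) = (X + r) + 7 = 7 + X + r)
(I(290, 462) - 74385) + 127127 = ((7 + 290 + 462) - 74385) + 127127 = (759 - 74385) + 127127 = -73626 + 127127 = 53501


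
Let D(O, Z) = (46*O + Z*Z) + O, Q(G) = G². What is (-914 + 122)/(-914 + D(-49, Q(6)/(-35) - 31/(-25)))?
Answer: 30625/124393 ≈ 0.24620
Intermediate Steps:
D(O, Z) = Z² + 47*O (D(O, Z) = (46*O + Z²) + O = (Z² + 46*O) + O = Z² + 47*O)
(-914 + 122)/(-914 + D(-49, Q(6)/(-35) - 31/(-25))) = (-914 + 122)/(-914 + ((6²/(-35) - 31/(-25))² + 47*(-49))) = -792/(-914 + ((36*(-1/35) - 31*(-1/25))² - 2303)) = -792/(-914 + ((-36/35 + 31/25)² - 2303)) = -792/(-914 + ((37/175)² - 2303)) = -792/(-914 + (1369/30625 - 2303)) = -792/(-914 - 70528006/30625) = -792/(-98519256/30625) = -792*(-30625/98519256) = 30625/124393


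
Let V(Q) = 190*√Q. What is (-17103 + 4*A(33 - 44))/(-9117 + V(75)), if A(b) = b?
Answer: 4008441/2061851 + 1253050*√3/6185553 ≈ 2.2950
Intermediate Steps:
(-17103 + 4*A(33 - 44))/(-9117 + V(75)) = (-17103 + 4*(33 - 44))/(-9117 + 190*√75) = (-17103 + 4*(-11))/(-9117 + 190*(5*√3)) = (-17103 - 44)/(-9117 + 950*√3) = -17147/(-9117 + 950*√3)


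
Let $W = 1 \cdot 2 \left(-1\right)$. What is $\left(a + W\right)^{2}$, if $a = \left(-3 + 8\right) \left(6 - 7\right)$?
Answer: $49$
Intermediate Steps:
$W = -2$ ($W = 2 \left(-1\right) = -2$)
$a = -5$ ($a = 5 \left(-1\right) = -5$)
$\left(a + W\right)^{2} = \left(-5 - 2\right)^{2} = \left(-7\right)^{2} = 49$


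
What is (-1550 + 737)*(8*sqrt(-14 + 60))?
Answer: -6504*sqrt(46) ≈ -44112.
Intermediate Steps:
(-1550 + 737)*(8*sqrt(-14 + 60)) = -6504*sqrt(46)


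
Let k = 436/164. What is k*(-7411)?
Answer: -807799/41 ≈ -19702.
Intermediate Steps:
k = 109/41 (k = 436*(1/164) = 109/41 ≈ 2.6585)
k*(-7411) = (109/41)*(-7411) = -807799/41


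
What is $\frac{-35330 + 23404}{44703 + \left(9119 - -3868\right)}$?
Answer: $- \frac{5963}{28845} \approx -0.20673$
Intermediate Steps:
$\frac{-35330 + 23404}{44703 + \left(9119 - -3868\right)} = - \frac{11926}{44703 + \left(9119 + 3868\right)} = - \frac{11926}{44703 + 12987} = - \frac{11926}{57690} = \left(-11926\right) \frac{1}{57690} = - \frac{5963}{28845}$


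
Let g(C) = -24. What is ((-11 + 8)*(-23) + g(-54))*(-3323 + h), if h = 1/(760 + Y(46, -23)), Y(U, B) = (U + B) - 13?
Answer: -23028381/154 ≈ -1.4954e+5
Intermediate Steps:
Y(U, B) = -13 + B + U (Y(U, B) = (B + U) - 13 = -13 + B + U)
h = 1/770 (h = 1/(760 + (-13 - 23 + 46)) = 1/(760 + 10) = 1/770 ≈ 0.0012987)
((-11 + 8)*(-23) + g(-54))*(-3323 + h) = ((-11 + 8)*(-23) - 24)*(-3323 + 1/770) = (-3*(-23) - 24)*(-2558709/770) = (69 - 24)*(-2558709/770) = 45*(-2558709/770) = -23028381/154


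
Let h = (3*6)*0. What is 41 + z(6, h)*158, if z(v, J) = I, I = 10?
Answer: 1621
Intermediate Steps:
h = 0 (h = 18*0 = 0)
z(v, J) = 10
41 + z(6, h)*158 = 41 + 10*158 = 41 + 1580 = 1621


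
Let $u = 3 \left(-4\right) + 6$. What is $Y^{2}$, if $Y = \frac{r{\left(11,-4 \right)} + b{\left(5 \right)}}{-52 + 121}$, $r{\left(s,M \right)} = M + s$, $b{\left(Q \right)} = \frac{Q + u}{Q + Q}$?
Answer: $\frac{1}{100} \approx 0.01$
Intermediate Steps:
$u = -6$ ($u = -12 + 6 = -6$)
$b{\left(Q \right)} = \frac{-6 + Q}{2 Q}$ ($b{\left(Q \right)} = \frac{Q - 6}{Q + Q} = \frac{-6 + Q}{2 Q}$)
$Y = \frac{1}{10}$ ($Y = \frac{\left(-4 + 11\right) + \frac{-6 + 5}{2 \cdot 5}}{-52 + 121} = \frac{7 + \frac{1}{2} \cdot \frac{1}{5} \left(-1\right)}{69} = \left(7 - \frac{1}{10}\right) \frac{1}{69} = \frac{69}{10} \cdot \frac{1}{69} = \frac{1}{10} \approx 0.1$)
$Y^{2} = \left(\frac{1}{10}\right)^{2} = \frac{1}{100}$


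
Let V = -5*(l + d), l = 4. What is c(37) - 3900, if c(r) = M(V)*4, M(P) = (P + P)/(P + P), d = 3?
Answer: -3896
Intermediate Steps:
V = -35 (V = -5*(4 + 3) = -5*7 = -35)
M(P) = 1 (M(P) = (2*P)/((2*P)) = (2*P)*(1/(2*P)) = 1)
c(r) = 4 (c(r) = 1*4 = 4)
c(37) - 3900 = 4 - 3900 = -3896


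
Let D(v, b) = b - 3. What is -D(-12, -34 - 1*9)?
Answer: 46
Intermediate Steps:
D(v, b) = -3 + b
-D(-12, -34 - 1*9) = -(-3 + (-34 - 1*9)) = -(-3 + (-34 - 9)) = -(-3 - 43) = -1*(-46) = 46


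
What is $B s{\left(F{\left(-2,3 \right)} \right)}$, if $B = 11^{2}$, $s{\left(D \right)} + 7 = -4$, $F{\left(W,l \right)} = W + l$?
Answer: $-1331$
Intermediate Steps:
$s{\left(D \right)} = -11$ ($s{\left(D \right)} = -7 - 4 = -11$)
$B = 121$
$B s{\left(F{\left(-2,3 \right)} \right)} = 121 \left(-11\right) = -1331$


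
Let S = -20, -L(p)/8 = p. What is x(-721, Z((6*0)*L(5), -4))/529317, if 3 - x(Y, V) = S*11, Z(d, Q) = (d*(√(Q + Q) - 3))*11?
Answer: 223/529317 ≈ 0.00042130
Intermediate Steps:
L(p) = -8*p
Z(d, Q) = 11*d*(-3 + √2*√Q) (Z(d, Q) = (d*(√(2*Q) - 3))*11 = (d*(√2*√Q - 3))*11 = (d*(-3 + √2*√Q))*11 = 11*d*(-3 + √2*√Q))
x(Y, V) = 223 (x(Y, V) = 3 - (-20)*11 = 3 - 1*(-220) = 3 + 220 = 223)
x(-721, Z((6*0)*L(5), -4))/529317 = 223/529317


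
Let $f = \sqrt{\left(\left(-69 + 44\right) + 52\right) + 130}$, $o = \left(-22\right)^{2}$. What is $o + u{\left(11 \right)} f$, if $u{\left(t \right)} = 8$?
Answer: $484 + 8 \sqrt{157} \approx 584.24$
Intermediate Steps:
$o = 484$
$f = \sqrt{157}$ ($f = \sqrt{\left(-25 + 52\right) + 130} = \sqrt{27 + 130} = \sqrt{157} \approx 12.53$)
$o + u{\left(11 \right)} f = 484 + 8 \sqrt{157}$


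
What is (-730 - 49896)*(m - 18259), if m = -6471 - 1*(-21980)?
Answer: 139221500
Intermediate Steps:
m = 15509 (m = -6471 + 21980 = 15509)
(-730 - 49896)*(m - 18259) = (-730 - 49896)*(15509 - 18259) = -50626*(-2750) = 139221500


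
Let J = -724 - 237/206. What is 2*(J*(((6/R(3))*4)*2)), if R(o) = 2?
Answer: -3585144/103 ≈ -34807.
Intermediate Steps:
J = -149381/206 (J = -724 - 237/206 = -149381/206 ≈ -725.15)
2*(J*(((6/R(3))*4)*2)) = 2*(-149381*(6/2)*4*2/206) = 2*(-149381*(6*(½))*4*2/206) = 2*(-149381*3*4*2/206) = 2*(-896286*2/103) = 2*(-149381/206*24) = 2*(-1792572/103) = -3585144/103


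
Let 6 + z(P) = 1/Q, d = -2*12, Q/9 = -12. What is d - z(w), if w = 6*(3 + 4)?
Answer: -1943/108 ≈ -17.991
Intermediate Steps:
Q = -108 (Q = 9*(-12) = -108)
d = -24
w = 42 (w = 6*7 = 42)
z(P) = -649/108 (z(P) = -6 + 1/(-108) = -6 - 1/108 = -649/108)
d - z(w) = -24 - 1*(-649/108) = -24 + 649/108 = -1943/108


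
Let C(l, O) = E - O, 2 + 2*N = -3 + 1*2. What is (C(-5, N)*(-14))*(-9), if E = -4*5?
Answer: -2331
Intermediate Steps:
N = -3/2 (N = -1 + (-3 + 1*2)/2 = -1 + (-3 + 2)/2 = -1 + (½)*(-1) = -1 - ½ = -3/2 ≈ -1.5000)
E = -20
C(l, O) = -20 - O
(C(-5, N)*(-14))*(-9) = ((-20 - 1*(-3/2))*(-14))*(-9) = ((-20 + 3/2)*(-14))*(-9) = -37/2*(-14)*(-9) = 259*(-9) = -2331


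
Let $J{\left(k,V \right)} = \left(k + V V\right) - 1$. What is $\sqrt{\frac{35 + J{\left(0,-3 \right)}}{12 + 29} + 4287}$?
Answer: $\frac{\sqrt{7208210}}{41} \approx 65.483$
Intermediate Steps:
$J{\left(k,V \right)} = -1 + k + V^{2}$ ($J{\left(k,V \right)} = \left(k + V^{2}\right) - 1 = -1 + k + V^{2}$)
$\sqrt{\frac{35 + J{\left(0,-3 \right)}}{12 + 29} + 4287} = \sqrt{\frac{35 + \left(-1 + 0 + \left(-3\right)^{2}\right)}{12 + 29} + 4287} = \sqrt{\frac{35 + \left(-1 + 0 + 9\right)}{41} + 4287} = \sqrt{\left(35 + 8\right) \frac{1}{41} + 4287} = \sqrt{43 \cdot \frac{1}{41} + 4287} = \sqrt{\frac{43}{41} + 4287} = \sqrt{\frac{175810}{41}} = \frac{\sqrt{7208210}}{41}$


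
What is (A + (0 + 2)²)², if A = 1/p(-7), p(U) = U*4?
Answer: 12321/784 ≈ 15.716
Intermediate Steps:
p(U) = 4*U
A = -1/28 (A = 1/(4*(-7)) = 1/(-28) = -1/28 ≈ -0.035714)
(A + (0 + 2)²)² = (-1/28 + (0 + 2)²)² = (-1/28 + 2²)² = (-1/28 + 4)² = (111/28)² = 12321/784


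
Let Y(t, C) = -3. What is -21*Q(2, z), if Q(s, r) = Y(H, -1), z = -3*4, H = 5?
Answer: 63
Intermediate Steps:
z = -12
Q(s, r) = -3
-21*Q(2, z) = -21*(-3) = 63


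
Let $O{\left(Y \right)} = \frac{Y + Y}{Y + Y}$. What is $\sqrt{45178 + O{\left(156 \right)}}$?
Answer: $\sqrt{45179} \approx 212.55$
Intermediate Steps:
$O{\left(Y \right)} = 1$ ($O{\left(Y \right)} = \frac{2 Y}{2 Y} = 2 Y \frac{1}{2 Y} = 1$)
$\sqrt{45178 + O{\left(156 \right)}} = \sqrt{45178 + 1} = \sqrt{45179}$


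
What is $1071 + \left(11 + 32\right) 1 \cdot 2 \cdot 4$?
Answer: $1415$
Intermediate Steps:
$1071 + \left(11 + 32\right) 1 \cdot 2 \cdot 4 = 1071 + 43 \cdot 2 \cdot 4 = 1071 + 43 \cdot 8 = 1071 + 344 = 1415$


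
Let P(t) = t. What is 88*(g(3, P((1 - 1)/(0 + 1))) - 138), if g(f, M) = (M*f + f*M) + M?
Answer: -12144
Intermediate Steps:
g(f, M) = M + 2*M*f (g(f, M) = (M*f + M*f) + M = 2*M*f + M = M + 2*M*f)
88*(g(3, P((1 - 1)/(0 + 1))) - 138) = 88*(((1 - 1)/(0 + 1))*(1 + 2*3) - 138) = 88*((0/1)*(1 + 6) - 138) = 88*((0*1)*7 - 138) = 88*(0*7 - 138) = 88*(0 - 138) = 88*(-138) = -12144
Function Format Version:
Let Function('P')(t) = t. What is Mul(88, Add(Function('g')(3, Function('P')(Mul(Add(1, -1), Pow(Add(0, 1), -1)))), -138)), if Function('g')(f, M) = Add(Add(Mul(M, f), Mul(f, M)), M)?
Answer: -12144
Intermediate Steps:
Function('g')(f, M) = Add(M, Mul(2, M, f)) (Function('g')(f, M) = Add(Add(Mul(M, f), Mul(M, f)), M) = Add(Mul(2, M, f), M) = Add(M, Mul(2, M, f)))
Mul(88, Add(Function('g')(3, Function('P')(Mul(Add(1, -1), Pow(Add(0, 1), -1)))), -138)) = Mul(88, Add(Mul(Mul(Add(1, -1), Pow(Add(0, 1), -1)), Add(1, Mul(2, 3))), -138)) = Mul(88, Add(Mul(Mul(0, Pow(1, -1)), Add(1, 6)), -138)) = Mul(88, Add(Mul(Mul(0, 1), 7), -138)) = Mul(88, Add(Mul(0, 7), -138)) = Mul(88, Add(0, -138)) = Mul(88, -138) = -12144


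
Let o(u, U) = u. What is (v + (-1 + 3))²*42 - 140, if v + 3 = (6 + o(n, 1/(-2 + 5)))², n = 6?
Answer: 858718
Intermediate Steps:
v = 141 (v = -3 + (6 + 6)² = -3 + 12² = -3 + 144 = 141)
(v + (-1 + 3))²*42 - 140 = (141 + (-1 + 3))²*42 - 140 = (141 + 2)²*42 - 140 = 143²*42 - 140 = 20449*42 - 140 = 858858 - 140 = 858718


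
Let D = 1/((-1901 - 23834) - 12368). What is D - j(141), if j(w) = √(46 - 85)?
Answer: -1/38103 - I*√39 ≈ -2.6245e-5 - 6.245*I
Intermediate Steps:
j(w) = I*√39 (j(w) = √(-39) = I*√39)
D = -1/38103 (D = 1/(-25735 - 12368) = 1/(-38103) = -1/38103 ≈ -2.6245e-5)
D - j(141) = -1/38103 - I*√39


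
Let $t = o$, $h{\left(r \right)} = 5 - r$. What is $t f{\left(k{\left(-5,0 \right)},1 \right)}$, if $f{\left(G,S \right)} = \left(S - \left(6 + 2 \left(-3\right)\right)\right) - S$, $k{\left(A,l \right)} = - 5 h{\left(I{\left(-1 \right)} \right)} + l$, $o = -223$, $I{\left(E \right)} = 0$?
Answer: $0$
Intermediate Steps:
$k{\left(A,l \right)} = -25 + l$ ($k{\left(A,l \right)} = - 5 \left(5 - 0\right) + l = - 5 \left(5 + 0\right) + l = \left(-5\right) 5 + l = -25 + l$)
$f{\left(G,S \right)} = 0$ ($f{\left(G,S \right)} = \left(S - \left(6 - 6\right)\right) - S = \left(S - 0\right) - S = \left(S + 0\right) - S = S - S = 0$)
$t = -223$
$t f{\left(k{\left(-5,0 \right)},1 \right)} = \left(-223\right) 0 = 0$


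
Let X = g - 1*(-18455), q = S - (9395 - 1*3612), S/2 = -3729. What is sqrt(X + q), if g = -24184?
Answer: I*sqrt(18970) ≈ 137.73*I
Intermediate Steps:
S = -7458 (S = 2*(-3729) = -7458)
q = -13241 (q = -7458 - (9395 - 1*3612) = -7458 - (9395 - 3612) = -7458 - 1*5783 = -7458 - 5783 = -13241)
X = -5729 (X = -24184 - 1*(-18455) = -24184 + 18455 = -5729)
sqrt(X + q) = sqrt(-5729 - 13241) = sqrt(-18970) = I*sqrt(18970)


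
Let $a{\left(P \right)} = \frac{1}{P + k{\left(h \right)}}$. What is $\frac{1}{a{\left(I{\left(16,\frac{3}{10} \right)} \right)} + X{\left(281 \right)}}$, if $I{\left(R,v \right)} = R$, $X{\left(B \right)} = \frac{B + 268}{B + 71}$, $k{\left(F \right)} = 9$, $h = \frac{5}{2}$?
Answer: $\frac{8800}{14077} \approx 0.62513$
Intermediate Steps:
$h = \frac{5}{2}$ ($h = 5 \cdot \frac{1}{2} = \frac{5}{2} \approx 2.5$)
$X{\left(B \right)} = \frac{268 + B}{71 + B}$
$a{\left(P \right)} = \frac{1}{9 + P}$ ($a{\left(P \right)} = \frac{1}{P + 9} = \frac{1}{9 + P}$)
$\frac{1}{a{\left(I{\left(16,\frac{3}{10} \right)} \right)} + X{\left(281 \right)}} = \frac{1}{\frac{1}{9 + 16} + \frac{268 + 281}{71 + 281}} = \frac{1}{\frac{1}{25} + \frac{1}{352} \cdot 549} = \frac{1}{\frac{1}{25} + \frac{549}{352}} = \frac{1}{\frac{14077}{8800}} = \frac{8800}{14077}$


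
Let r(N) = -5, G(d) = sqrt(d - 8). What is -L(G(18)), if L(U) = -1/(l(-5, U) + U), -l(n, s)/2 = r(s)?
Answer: 1/9 - sqrt(10)/90 ≈ 0.075975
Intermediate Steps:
G(d) = sqrt(-8 + d)
l(n, s) = 10 (l(n, s) = -2*(-5) = 10)
L(U) = -1/(10 + U)
-L(G(18)) = -(-1)/(10 + sqrt(-8 + 18)) = -(-1)/(10 + sqrt(10)) = 1/(10 + sqrt(10))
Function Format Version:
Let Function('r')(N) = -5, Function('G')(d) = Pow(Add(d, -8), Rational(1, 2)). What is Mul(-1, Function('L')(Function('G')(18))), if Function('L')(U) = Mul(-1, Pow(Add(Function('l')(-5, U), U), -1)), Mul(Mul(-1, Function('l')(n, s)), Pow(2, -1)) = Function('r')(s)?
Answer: Add(Rational(1, 9), Mul(Rational(-1, 90), Pow(10, Rational(1, 2)))) ≈ 0.075975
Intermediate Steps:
Function('G')(d) = Pow(Add(-8, d), Rational(1, 2))
Function('l')(n, s) = 10 (Function('l')(n, s) = Mul(-2, -5) = 10)
Function('L')(U) = Mul(-1, Pow(Add(10, U), -1))
Mul(-1, Function('L')(Function('G')(18))) = Mul(-1, Mul(-1, Pow(Add(10, Pow(Add(-8, 18), Rational(1, 2))), -1))) = Mul(-1, Mul(-1, Pow(Add(10, Pow(10, Rational(1, 2))), -1))) = Pow(Add(10, Pow(10, Rational(1, 2))), -1)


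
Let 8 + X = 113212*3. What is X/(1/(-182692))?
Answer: -62047318576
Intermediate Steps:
X = 339628 (X = -8 + 113212*3 = -8 + 339636 = 339628)
X/(1/(-182692)) = 339628/(1/(-182692)) = 339628/(-1/182692) = 339628*(-182692) = -62047318576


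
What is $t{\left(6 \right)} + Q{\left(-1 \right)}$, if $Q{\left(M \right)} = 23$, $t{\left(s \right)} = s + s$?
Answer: $35$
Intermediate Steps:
$t{\left(s \right)} = 2 s$
$t{\left(6 \right)} + Q{\left(-1 \right)} = 2 \cdot 6 + 23 = 12 + 23 = 35$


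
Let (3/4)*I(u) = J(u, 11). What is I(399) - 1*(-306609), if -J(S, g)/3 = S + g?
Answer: 304969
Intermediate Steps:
J(S, g) = -3*S - 3*g (J(S, g) = -3*(S + g) = -3*S - 3*g)
I(u) = -44 - 4*u (I(u) = 4*(-3*u - 3*11)/3 = 4*(-3*u - 33)/3 = 4*(-33 - 3*u)/3 = -44 - 4*u)
I(399) - 1*(-306609) = (-44 - 4*399) - 1*(-306609) = (-44 - 1596) + 306609 = -1640 + 306609 = 304969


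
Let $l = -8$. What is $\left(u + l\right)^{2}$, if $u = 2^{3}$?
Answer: $0$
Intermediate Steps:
$u = 8$
$\left(u + l\right)^{2} = \left(8 - 8\right)^{2} = 0^{2} = 0$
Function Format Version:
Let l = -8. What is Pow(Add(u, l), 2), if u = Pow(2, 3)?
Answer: 0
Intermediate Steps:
u = 8
Pow(Add(u, l), 2) = Pow(Add(8, -8), 2) = Pow(0, 2) = 0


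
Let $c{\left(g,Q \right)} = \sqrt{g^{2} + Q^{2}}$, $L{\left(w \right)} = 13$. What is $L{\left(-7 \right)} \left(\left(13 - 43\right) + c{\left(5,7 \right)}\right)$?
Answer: $-390 + 13 \sqrt{74} \approx -278.17$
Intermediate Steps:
$c{\left(g,Q \right)} = \sqrt{Q^{2} + g^{2}}$
$L{\left(-7 \right)} \left(\left(13 - 43\right) + c{\left(5,7 \right)}\right) = 13 \left(\left(13 - 43\right) + \sqrt{7^{2} + 5^{2}}\right) = 13 \left(-30 + \sqrt{49 + 25}\right) = 13 \left(-30 + \sqrt{74}\right) = -390 + 13 \sqrt{74}$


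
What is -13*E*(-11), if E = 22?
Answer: 3146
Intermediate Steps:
-13*E*(-11) = -13*22*(-11) = -286*(-11) = 3146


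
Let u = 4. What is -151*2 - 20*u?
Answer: -382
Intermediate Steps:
-151*2 - 20*u = -151*2 - 20*4 = -302 - 80 = -382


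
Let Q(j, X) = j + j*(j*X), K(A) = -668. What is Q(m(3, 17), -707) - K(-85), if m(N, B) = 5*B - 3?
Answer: -4753118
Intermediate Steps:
m(N, B) = -3 + 5*B
Q(j, X) = j + X*j**2 (Q(j, X) = j + j*(X*j) = j + X*j**2)
Q(m(3, 17), -707) - K(-85) = (-3 + 5*17)*(1 - 707*(-3 + 5*17)) - 1*(-668) = (-3 + 85)*(1 - 707*(-3 + 85)) + 668 = 82*(1 - 707*82) + 668 = 82*(1 - 57974) + 668 = 82*(-57973) + 668 = -4753786 + 668 = -4753118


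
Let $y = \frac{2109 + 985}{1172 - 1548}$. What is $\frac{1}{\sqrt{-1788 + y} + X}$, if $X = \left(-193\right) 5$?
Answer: $- \frac{181420}{175407991} - \frac{2 i \sqrt{15871477}}{175407991} \approx -0.0010343 - 4.5424 \cdot 10^{-5} i$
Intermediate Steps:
$X = -965$
$y = - \frac{1547}{188}$ ($y = \frac{3094}{-376} = 3094 \left(- \frac{1}{376}\right) = - \frac{1547}{188} \approx -8.2287$)
$\frac{1}{\sqrt{-1788 + y} + X} = \frac{1}{\sqrt{-1788 - \frac{1547}{188}} - 965} = \frac{1}{\sqrt{- \frac{337691}{188}} - 965} = \frac{1}{\frac{i \sqrt{15871477}}{94} - 965} = \frac{1}{-965 + \frac{i \sqrt{15871477}}{94}}$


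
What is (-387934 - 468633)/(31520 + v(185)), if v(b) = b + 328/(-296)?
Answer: -31692979/1173044 ≈ -27.018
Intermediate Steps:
v(b) = -41/37 + b (v(b) = b + 328*(-1/296) = b - 41/37 = -41/37 + b)
(-387934 - 468633)/(31520 + v(185)) = (-387934 - 468633)/(31520 + (-41/37 + 185)) = -856567/(31520 + 6804/37) = -856567/1173044/37 = -856567*37/1173044 = -31692979/1173044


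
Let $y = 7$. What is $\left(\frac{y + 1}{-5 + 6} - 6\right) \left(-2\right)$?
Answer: $-4$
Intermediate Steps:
$\left(\frac{y + 1}{-5 + 6} - 6\right) \left(-2\right) = \left(\frac{7 + 1}{-5 + 6} - 6\right) \left(-2\right) = \left(\frac{8}{1} - 6\right) \left(-2\right) = \left(8 \cdot 1 - 6\right) \left(-2\right) = \left(8 - 6\right) \left(-2\right) = 2 \left(-2\right) = -4$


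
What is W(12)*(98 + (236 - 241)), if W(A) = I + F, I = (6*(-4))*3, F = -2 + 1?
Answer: -6789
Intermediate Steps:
F = -1
I = -72 (I = -24*3 = -72)
W(A) = -73 (W(A) = -72 - 1 = -73)
W(12)*(98 + (236 - 241)) = -73*(98 + (236 - 241)) = -73*(98 - 5) = -73*93 = -6789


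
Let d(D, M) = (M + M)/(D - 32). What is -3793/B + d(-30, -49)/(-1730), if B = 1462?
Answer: -50872557/19601765 ≈ -2.5953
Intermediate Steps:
d(D, M) = 2*M/(-32 + D) (d(D, M) = (2*M)/(-32 + D) = 2*M/(-32 + D))
-3793/B + d(-30, -49)/(-1730) = -3793/1462 + (2*(-49)/(-32 - 30))/(-1730) = -3793*1/1462 + (2*(-49)/(-62))*(-1/1730) = -3793/1462 + (2*(-49)*(-1/62))*(-1/1730) = -3793/1462 + (49/31)*(-1/1730) = -3793/1462 - 49/53630 = -50872557/19601765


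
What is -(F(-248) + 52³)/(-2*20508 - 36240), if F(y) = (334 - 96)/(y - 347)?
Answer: 117173/64380 ≈ 1.8200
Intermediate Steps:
F(y) = 238/(-347 + y)
-(F(-248) + 52³)/(-2*20508 - 36240) = -(238/(-347 - 248) + 52³)/(-2*20508 - 36240) = -(238/(-595) + 140608)/(-41016 - 36240) = -(238*(-1/595) + 140608)/(-77256) = -(-⅖ + 140608)*(-1)/77256 = -703038*(-1)/(5*77256) = -1*(-117173/64380) = 117173/64380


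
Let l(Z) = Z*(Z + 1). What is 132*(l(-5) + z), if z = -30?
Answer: -1320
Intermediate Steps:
l(Z) = Z*(1 + Z)
132*(l(-5) + z) = 132*(-5*(1 - 5) - 30) = 132*(-5*(-4) - 30) = 132*(20 - 30) = 132*(-10) = -1320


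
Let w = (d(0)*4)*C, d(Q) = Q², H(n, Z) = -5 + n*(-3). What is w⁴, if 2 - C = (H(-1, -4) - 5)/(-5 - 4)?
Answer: 0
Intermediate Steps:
H(n, Z) = -5 - 3*n
C = 11/9 (C = 2 - ((-5 - 3*(-1)) - 5)/(-5 - 4) = 2 - ((-5 + 3) - 5)/(-9) = 2 - (-2 - 5)*(-1)/9 = 2 - (-7)*(-1)/9 = 2 - 1*7/9 = 2 - 7/9 = 11/9 ≈ 1.2222)
w = 0 (w = (0²*4)*(11/9) = (0*4)*(11/9) = 0*(11/9) = 0)
w⁴ = 0⁴ = 0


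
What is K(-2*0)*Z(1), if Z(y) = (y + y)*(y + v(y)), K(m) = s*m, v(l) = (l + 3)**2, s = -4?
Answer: 0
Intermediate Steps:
v(l) = (3 + l)**2
K(m) = -4*m
Z(y) = 2*y*(y + (3 + y)**2) (Z(y) = (y + y)*(y + (3 + y)**2) = (2*y)*(y + (3 + y)**2) = 2*y*(y + (3 + y)**2))
K(-2*0)*Z(1) = (-(-8)*0)*(2*1*(1 + (3 + 1)**2)) = (-4*0)*(2*1*(1 + 4**2)) = 0*(2*1*(1 + 16)) = 0*(2*1*17) = 0*34 = 0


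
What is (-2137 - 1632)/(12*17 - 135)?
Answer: -3769/69 ≈ -54.623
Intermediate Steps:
(-2137 - 1632)/(12*17 - 135) = -3769/(204 - 135) = -3769/69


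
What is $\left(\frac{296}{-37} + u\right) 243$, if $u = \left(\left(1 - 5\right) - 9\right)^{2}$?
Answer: $39123$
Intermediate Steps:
$u = 169$ ($u = \left(\left(1 - 5\right) - 9\right)^{2} = \left(-4 - 9\right)^{2} = \left(-13\right)^{2} = 169$)
$\left(\frac{296}{-37} + u\right) 243 = \left(\frac{296}{-37} + 169\right) 243 = \left(296 \left(- \frac{1}{37}\right) + 169\right) 243 = \left(-8 + 169\right) 243 = 161 \cdot 243 = 39123$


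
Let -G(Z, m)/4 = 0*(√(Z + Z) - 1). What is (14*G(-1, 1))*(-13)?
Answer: 0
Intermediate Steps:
G(Z, m) = 0 (G(Z, m) = -0*(√(Z + Z) - 1) = -0*(√(2*Z) - 1) = -0*(√2*√Z - 1) = -0*(-1 + √2*√Z) = -4*0 = 0)
(14*G(-1, 1))*(-13) = (14*0)*(-13) = 0*(-13) = 0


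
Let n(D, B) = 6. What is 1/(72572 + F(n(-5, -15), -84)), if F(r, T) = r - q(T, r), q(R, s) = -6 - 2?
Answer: 1/72586 ≈ 1.3777e-5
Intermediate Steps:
q(R, s) = -8
F(r, T) = 8 + r (F(r, T) = r - 1*(-8) = r + 8 = 8 + r)
1/(72572 + F(n(-5, -15), -84)) = 1/(72572 + (8 + 6)) = 1/(72572 + 14) = 1/72586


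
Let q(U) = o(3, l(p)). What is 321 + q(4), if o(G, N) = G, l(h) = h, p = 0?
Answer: 324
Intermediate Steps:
q(U) = 3
321 + q(4) = 321 + 3 = 324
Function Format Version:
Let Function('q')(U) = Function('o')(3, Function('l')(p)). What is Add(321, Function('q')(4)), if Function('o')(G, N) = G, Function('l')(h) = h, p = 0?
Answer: 324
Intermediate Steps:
Function('q')(U) = 3
Add(321, Function('q')(4)) = Add(321, 3) = 324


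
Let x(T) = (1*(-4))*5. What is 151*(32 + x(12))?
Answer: 1812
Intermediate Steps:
x(T) = -20 (x(T) = -4*5 = -20)
151*(32 + x(12)) = 151*(32 - 20) = 151*12 = 1812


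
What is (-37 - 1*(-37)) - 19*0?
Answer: 0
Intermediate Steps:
(-37 - 1*(-37)) - 19*0 = (-37 + 37) + 0 = 0 + 0 = 0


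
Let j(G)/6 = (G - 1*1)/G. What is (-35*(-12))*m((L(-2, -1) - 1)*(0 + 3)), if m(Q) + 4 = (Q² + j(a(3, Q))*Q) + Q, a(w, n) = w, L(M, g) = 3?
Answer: 26040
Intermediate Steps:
j(G) = 6*(-1 + G)/G (j(G) = 6*((G - 1*1)/G) = 6*((G - 1)/G) = 6*((-1 + G)/G) = 6*(-1 + G)/G)
m(Q) = -4 + Q² + 5*Q (m(Q) = -4 + ((Q² + (6 - 6/3)*Q) + Q) = -4 + ((Q² + (6 - 6*⅓)*Q) + Q) = -4 + ((Q² + (6 - 2)*Q) + Q) = -4 + ((Q² + 4*Q) + Q) = -4 + (Q² + 5*Q) = -4 + Q² + 5*Q)
(-35*(-12))*m((L(-2, -1) - 1)*(0 + 3)) = (-35*(-12))*(-4 + ((3 - 1)*(0 + 3))² + 5*((3 - 1)*(0 + 3))) = 420*(-4 + (2*3)² + 5*(2*3)) = 420*(-4 + 6² + 5*6) = 420*(-4 + 36 + 30) = 420*62 = 26040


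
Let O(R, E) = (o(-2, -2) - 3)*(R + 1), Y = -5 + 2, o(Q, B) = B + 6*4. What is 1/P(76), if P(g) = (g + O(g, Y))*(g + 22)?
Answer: 1/150822 ≈ 6.6303e-6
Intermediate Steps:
o(Q, B) = 24 + B (o(Q, B) = B + 24 = 24 + B)
Y = -3
O(R, E) = 19 + 19*R (O(R, E) = ((24 - 2) - 3)*(R + 1) = (22 - 3)*(1 + R) = 19*(1 + R) = 19 + 19*R)
P(g) = (19 + 20*g)*(22 + g) (P(g) = (g + (19 + 19*g))*(g + 22) = (19 + 20*g)*(22 + g))
1/P(76) = 1/(418 + 20*76**2 + 459*76) = 1/(418 + 20*5776 + 34884) = 1/(418 + 115520 + 34884) = 1/150822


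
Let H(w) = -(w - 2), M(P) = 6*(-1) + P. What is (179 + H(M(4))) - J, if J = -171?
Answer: 354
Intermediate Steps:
M(P) = -6 + P
H(w) = 2 - w (H(w) = -(-2 + w) = 2 - w)
(179 + H(M(4))) - J = (179 + (2 - (-6 + 4))) - 1*(-171) = (179 + (2 - 1*(-2))) + 171 = (179 + (2 + 2)) + 171 = (179 + 4) + 171 = 183 + 171 = 354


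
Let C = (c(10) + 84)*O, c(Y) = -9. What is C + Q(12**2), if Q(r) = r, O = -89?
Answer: -6531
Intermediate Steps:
C = -6675 (C = (-9 + 84)*(-89) = 75*(-89) = -6675)
C + Q(12**2) = -6675 + 12**2 = -6675 + 144 = -6531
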